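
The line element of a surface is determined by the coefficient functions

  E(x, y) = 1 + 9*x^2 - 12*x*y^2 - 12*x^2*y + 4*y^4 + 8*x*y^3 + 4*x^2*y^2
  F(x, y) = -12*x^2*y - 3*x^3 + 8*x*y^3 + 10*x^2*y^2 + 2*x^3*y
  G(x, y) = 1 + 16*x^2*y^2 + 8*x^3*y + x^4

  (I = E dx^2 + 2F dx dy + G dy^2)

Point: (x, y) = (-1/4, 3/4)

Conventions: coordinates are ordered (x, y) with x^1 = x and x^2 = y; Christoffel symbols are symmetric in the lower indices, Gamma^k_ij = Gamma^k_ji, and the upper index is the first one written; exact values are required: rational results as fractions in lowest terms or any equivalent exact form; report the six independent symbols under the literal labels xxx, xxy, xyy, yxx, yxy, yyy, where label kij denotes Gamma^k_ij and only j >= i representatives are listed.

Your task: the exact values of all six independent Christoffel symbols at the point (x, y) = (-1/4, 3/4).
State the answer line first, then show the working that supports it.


Answer: Gamma_xxx = -576/953, Gamma_xxy = 960/953, Gamma_xyy = -384/953, Gamma_yxx = 264/953, Gamma_yxy = -440/953, Gamma_yyy = 176/953

E = 13/4, F = -33/32, G = 377/256 at the point
E_x = -9/2, E_y = 15/2, F_x = 153/32, F_y = -103/32, G_x = -55/16, G_y = 11/8
EG - F^2 = 953/256;  g^inv = (256/953) * [[377/256, 33/32], [33/32, 13/4]]
first-kind symbols [ij,l] = (1/2)(d_i g_jl + d_j g_il - d_l g_ij): [xx,x] = E_x/2 = -9/4, [xx,y] = F_x - E_y/2 = 33/32, [xy,x] = E_y/2 = 15/4, [xy,y] = G_x/2 = -55/32, [yy,x] = F_y - G_x/2 = -3/2, [yy,y] = G_y/2 = 11/16
Gamma^x_ij = (G*[ij,x] - F*[ij,y])/(EG - F^2), Gamma^y_ij = (E*[ij,y] - F*[ij,x])/(EG - F^2)


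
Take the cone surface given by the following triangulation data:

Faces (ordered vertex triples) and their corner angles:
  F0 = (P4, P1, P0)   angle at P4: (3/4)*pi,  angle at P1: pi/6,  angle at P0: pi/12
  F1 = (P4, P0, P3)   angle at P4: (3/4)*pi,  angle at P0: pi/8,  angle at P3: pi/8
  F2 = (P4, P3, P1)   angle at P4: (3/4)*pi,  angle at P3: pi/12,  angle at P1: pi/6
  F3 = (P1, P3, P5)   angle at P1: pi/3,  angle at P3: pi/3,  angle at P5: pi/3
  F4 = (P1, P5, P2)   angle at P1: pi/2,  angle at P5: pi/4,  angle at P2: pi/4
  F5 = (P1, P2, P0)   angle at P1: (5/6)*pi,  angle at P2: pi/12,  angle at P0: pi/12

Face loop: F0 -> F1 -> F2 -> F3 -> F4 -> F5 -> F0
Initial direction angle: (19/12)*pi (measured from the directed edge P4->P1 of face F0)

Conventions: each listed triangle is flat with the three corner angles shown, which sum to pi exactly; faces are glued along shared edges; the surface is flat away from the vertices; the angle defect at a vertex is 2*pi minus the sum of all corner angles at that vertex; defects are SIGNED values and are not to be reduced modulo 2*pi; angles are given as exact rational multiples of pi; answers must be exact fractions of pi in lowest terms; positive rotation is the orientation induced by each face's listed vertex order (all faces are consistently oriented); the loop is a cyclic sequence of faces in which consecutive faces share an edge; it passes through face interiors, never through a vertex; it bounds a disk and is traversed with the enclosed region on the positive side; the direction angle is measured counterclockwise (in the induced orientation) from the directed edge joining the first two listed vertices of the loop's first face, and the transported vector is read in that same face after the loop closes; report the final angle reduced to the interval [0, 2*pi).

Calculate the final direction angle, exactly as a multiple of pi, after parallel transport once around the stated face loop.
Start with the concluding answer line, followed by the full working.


Answer: final direction angle = (4/3)*pi

enclosed vertex P1: corner angles sum to 2*pi, defect = 2*pi - 2*pi = 0
enclosed vertex P4: corner angles sum to (9/4)*pi, defect = 2*pi - (9/4)*pi = -pi/4
final direction = starting direction + enclosed defect total, reduced mod 2*pi (induced orientation)
final angle = (19/12)*pi - pi/4 = (4/3)*pi (mod 2*pi)


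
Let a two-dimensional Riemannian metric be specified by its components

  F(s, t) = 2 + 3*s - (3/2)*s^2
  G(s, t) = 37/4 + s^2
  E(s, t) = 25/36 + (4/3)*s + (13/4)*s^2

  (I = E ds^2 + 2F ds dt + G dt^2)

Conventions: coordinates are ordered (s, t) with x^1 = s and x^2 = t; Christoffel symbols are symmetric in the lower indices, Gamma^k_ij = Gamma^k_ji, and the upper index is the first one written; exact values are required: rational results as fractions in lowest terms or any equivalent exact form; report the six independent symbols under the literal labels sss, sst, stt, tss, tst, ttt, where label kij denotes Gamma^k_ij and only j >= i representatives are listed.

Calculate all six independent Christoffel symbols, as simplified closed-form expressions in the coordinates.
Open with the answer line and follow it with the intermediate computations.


Answer: Gamma_sss = (-180*s^3 + 2040*s^2 + 3897*s + 24)/(144*s^4 + 1488*s^3 + 3997*s^2 + 48*s + 349), Gamma_sst = (216*s^3 - 432*s^2 - 288*s)/(144*s^4 + 1488*s^3 + 3997*s^2 + 48*s + 349), Gamma_stt = (-144*s^3 - 1332*s)/(144*s^4 + 1488*s^3 + 3997*s^2 + 48*s + 349), Gamma_tss = (-702*s^3 - 432*s^2 - 948*s + 108)/(144*s^4 + 1488*s^3 + 3997*s^2 + 48*s + 349), Gamma_tst = (468*s^3 + 192*s^2 + 100*s)/(144*s^4 + 1488*s^3 + 3997*s^2 + 48*s + 349), Gamma_ttt = (-216*s^3 + 432*s^2 + 288*s)/(144*s^4 + 1488*s^3 + 3997*s^2 + 48*s + 349)

E = 25/36 + (4/3)*s + (13/4)*s^2; F = 2 + 3*s - (3/2)*s^2; G = 37/4 + s^2
Gamma^k_ij = (1/2) g^{kl} (d_i g_jl + d_j g_il - d_l g_ij), with g^inv = (1/(EG-F^2)) [[G, -F], [-F, E]]
first partials: E_s = 4/3 + (13/2)*s, E_t = 0, F_s = 3 - 3*s, F_t = 0, G_s = 2*s, G_t = 0
D = EG - F^2 = 349/144 + (1/3)*s + (3997/144)*s^2 + (31/3)*s^3 + s^4
expanded: Gamma^s_ss = (G E_s - 2F F_s + F E_t)/(2D), Gamma^s_st = (G E_t - F G_s)/(2D), Gamma^s_tt = (2G F_t - G G_s - F G_t)/(2D), Gamma^t_ss = (2E F_s - E E_t - F E_s)/(2D), Gamma^t_st = (E G_s - F E_t)/(2D), Gamma^t_tt = (E G_t - 2F F_t + F G_s)/(2D); substitute and cancel common factors


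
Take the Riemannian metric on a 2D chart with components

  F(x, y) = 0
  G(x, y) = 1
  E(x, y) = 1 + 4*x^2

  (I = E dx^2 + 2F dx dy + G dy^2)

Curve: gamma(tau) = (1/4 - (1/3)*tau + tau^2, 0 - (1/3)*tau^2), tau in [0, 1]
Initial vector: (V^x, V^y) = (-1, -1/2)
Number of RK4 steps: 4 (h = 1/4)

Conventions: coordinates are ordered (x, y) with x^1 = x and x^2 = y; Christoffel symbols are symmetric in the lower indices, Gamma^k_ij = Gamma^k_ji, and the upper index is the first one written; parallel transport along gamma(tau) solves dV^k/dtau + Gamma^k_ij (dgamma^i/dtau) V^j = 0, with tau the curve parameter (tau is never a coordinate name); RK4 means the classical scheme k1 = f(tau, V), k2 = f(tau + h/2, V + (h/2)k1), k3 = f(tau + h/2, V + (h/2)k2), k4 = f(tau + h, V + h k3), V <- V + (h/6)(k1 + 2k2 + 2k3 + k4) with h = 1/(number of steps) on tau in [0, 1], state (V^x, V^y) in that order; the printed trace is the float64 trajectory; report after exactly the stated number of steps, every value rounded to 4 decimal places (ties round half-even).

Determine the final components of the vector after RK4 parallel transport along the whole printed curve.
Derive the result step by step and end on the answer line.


gamma'(tau) = (-1/3 + 2*tau, -(2/3)*tau); f(tau, V)^k = -Gamma^k_ij(gamma(tau)) gamma'^i(tau) V^j; h = 1/4; intermediate values shown to 6 dp
curve data and Christoffel symbols at the stage parameters:
  tau = 0.000000: gamma = (0.250000, 0.000000), gamma' = (-0.333333, 0.000000); Gamma_xxx = 0.800000, Gamma_xxy = 0.000000, Gamma_xyy = 0.000000, Gamma_yxx = 0.000000, Gamma_yxy = 0.000000, Gamma_yyy = 0.000000
  tau = 0.125000: gamma = (0.223958, -0.005208), gamma' = (-0.083333, -0.083333); Gamma_xxx = 0.746136, Gamma_xxy = 0.000000, Gamma_xyy = 0.000000, Gamma_yxx = 0.000000, Gamma_yxy = 0.000000, Gamma_yyy = 0.000000
  tau = 0.250000: gamma = (0.229167, -0.020833), gamma' = (0.166667, -0.166667); Gamma_xxx = 0.757532, Gamma_xxy = 0.000000, Gamma_xyy = 0.000000, Gamma_yxx = 0.000000, Gamma_yxy = 0.000000, Gamma_yyy = 0.000000
  tau = 0.375000: gamma = (0.265625, -0.046875), gamma' = (0.416667, -0.250000); Gamma_xxx = 0.828637, Gamma_xxy = 0.000000, Gamma_xyy = 0.000000, Gamma_yxx = 0.000000, Gamma_yxy = 0.000000, Gamma_yyy = 0.000000
  tau = 0.500000: gamma = (0.333333, -0.083333), gamma' = (0.666667, -0.333333); Gamma_xxx = 0.923077, Gamma_xxy = 0.000000, Gamma_xyy = 0.000000, Gamma_yxx = 0.000000, Gamma_yxy = 0.000000, Gamma_yyy = 0.000000
  tau = 0.625000: gamma = (0.432292, -0.130208), gamma' = (0.916667, -0.416667); Gamma_xxx = 0.989506, Gamma_xxy = 0.000000, Gamma_xyy = 0.000000, Gamma_yxx = 0.000000, Gamma_yxy = 0.000000, Gamma_yyy = 0.000000
  tau = 0.750000: gamma = (0.562500, -0.187500), gamma' = (1.166667, -0.500000); Gamma_xxx = 0.993103, Gamma_xxy = 0.000000, Gamma_xyy = 0.000000, Gamma_yxx = 0.000000, Gamma_yxy = 0.000000, Gamma_yyy = 0.000000
  tau = 0.875000: gamma = (0.723958, -0.255208), gamma' = (1.416667, -0.583333); Gamma_xxx = 0.935207, Gamma_xxy = 0.000000, Gamma_xyy = 0.000000, Gamma_yxx = 0.000000, Gamma_yxy = 0.000000, Gamma_yyy = 0.000000
  tau = 1.000000: gamma = (0.916667, -0.333333), gamma' = (1.666667, -0.666667); Gamma_xxx = 0.840764, Gamma_xxy = 0.000000, Gamma_xyy = 0.000000, Gamma_yxx = 0.000000, Gamma_yxy = 0.000000, Gamma_yyy = 0.000000
step 0: V^x = -1.0000, V^y = -0.5000
step 1: k1 = (-0.266667, 0.000000), k2 = (-0.064251, 0.000000), k3 = (-0.062677, 0.000000), k4 = (0.128234, 0.000000); V <- V + (h/6)(k1 + 2k2 + 2k3 + k4): V^x = -1.0163, V^y = -0.5000
step 2: k1 = (0.128319, 0.000000), k2 = (0.345371, 0.000000), k3 = (0.336003, 0.000000), k4 = (0.573751, 0.000000); V <- V + (h/6)(k1 + 2k2 + 2k3 + k4): V^x = -0.9303, V^y = -0.5000
step 3: k1 = (0.572499, 0.000000), k2 = (0.778926, 0.000000), k3 = (0.755521, 0.000000), k4 = (0.859037, 0.000000); V <- V + (h/6)(k1 + 2k2 + 2k3 + k4): V^x = -0.7428, V^y = -0.5000
step 4: k1 = (0.860616, 0.000000), k2 = (0.841583, 0.000000), k3 = (0.844735, 0.000000), k4 = (0.744931, 0.000000); V <- V + (h/6)(k1 + 2k2 + 2k3 + k4): V^x = -0.5354, V^y = -0.5000

Answer: V^x = -0.5354, V^y = -0.5000


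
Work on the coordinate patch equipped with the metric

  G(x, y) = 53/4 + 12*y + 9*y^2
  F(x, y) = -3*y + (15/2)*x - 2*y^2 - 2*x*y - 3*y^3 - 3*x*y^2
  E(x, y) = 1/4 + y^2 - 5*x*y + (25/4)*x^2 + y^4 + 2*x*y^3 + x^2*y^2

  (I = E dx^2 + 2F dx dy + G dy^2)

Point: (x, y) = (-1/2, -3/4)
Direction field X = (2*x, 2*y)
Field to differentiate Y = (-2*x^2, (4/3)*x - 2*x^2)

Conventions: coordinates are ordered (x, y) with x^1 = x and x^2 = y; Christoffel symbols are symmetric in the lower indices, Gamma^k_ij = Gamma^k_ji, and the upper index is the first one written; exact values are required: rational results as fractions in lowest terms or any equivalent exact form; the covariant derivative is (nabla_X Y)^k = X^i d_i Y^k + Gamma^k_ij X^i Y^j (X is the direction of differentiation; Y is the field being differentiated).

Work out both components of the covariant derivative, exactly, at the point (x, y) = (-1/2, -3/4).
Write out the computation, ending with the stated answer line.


E = 353/256, F = -81/64, G = 149/16 at the point
E_x = -125/32, E_y = -11/4, F_x = 117/16, F_y = -101/16, G_x = 0, G_y = -3/2
EG - F^2 = 11509/1024;  g^inv = (1024/11509) * [[149/16, 81/64], [81/64, 353/256]]
first-kind symbols [ij,l] = (1/2)(d_i g_jl + d_j g_il - d_l g_ij): [xx,x] = E_x/2 = -125/64, [xx,y] = F_x - E_y/2 = 139/16, [xy,x] = E_y/2 = -11/8, [xy,y] = G_x/2 = 0, [yy,x] = F_y - G_x/2 = -101/16, [yy,y] = G_y/2 = -3/4
Gamma^x_ij = (G*[ij,x] - F*[ij,y])/(EG - F^2), Gamma^y_ij = (E*[ij,y] - F*[ij,x])/(EG - F^2)
Gamma_xxx = -7366/11509, Gamma_xxy = -13112/11509, Gamma_xyy = -61168/11509, Gamma_yxx = 19471/23018, Gamma_yxy = -1782/11509, Gamma_yyy = -9240/11509
X = (-1, -3/2), Y = (-1/2, -7/6) at the point

Answer: (nabla_X Y)^x = -28037/2031, (nabla_X Y)^y = -37469/8124


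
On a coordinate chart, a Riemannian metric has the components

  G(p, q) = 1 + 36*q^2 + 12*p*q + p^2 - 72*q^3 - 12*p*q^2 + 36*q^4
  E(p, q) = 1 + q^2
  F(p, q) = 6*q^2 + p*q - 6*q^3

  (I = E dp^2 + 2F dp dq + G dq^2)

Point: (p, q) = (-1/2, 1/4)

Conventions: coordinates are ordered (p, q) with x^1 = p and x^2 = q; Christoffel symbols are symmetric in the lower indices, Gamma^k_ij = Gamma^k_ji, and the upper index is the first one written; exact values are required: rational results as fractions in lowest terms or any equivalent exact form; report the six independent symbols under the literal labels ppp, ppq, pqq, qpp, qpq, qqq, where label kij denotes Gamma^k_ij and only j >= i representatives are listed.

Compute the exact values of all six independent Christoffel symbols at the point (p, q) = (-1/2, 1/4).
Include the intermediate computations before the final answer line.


E = 17/16, F = 5/32, G = 89/64 at the point
E_p = 0, E_q = 1/2, F_p = 1/4, F_q = 11/8, G_p = 5/4, G_q = 15/4
EG - F^2 = 93/64;  g^inv = (64/93) * [[89/64, -5/32], [-5/32, 17/16]]
first-kind symbols [ij,l] = (1/2)(d_i g_jl + d_j g_il - d_l g_ij): [pp,p] = E_p/2 = 0, [pp,q] = F_p - E_q/2 = 0, [pq,p] = E_q/2 = 1/4, [pq,q] = G_p/2 = 5/8, [qq,p] = F_q - G_p/2 = 3/4, [qq,q] = G_q/2 = 15/8
Gamma^p_ij = (G*[ij,p] - F*[ij,q])/(EG - F^2), Gamma^q_ij = (E*[ij,q] - F*[ij,p])/(EG - F^2)

Answer: Gamma_ppp = 0, Gamma_ppq = 16/93, Gamma_pqq = 16/31, Gamma_qpp = 0, Gamma_qpq = 40/93, Gamma_qqq = 40/31


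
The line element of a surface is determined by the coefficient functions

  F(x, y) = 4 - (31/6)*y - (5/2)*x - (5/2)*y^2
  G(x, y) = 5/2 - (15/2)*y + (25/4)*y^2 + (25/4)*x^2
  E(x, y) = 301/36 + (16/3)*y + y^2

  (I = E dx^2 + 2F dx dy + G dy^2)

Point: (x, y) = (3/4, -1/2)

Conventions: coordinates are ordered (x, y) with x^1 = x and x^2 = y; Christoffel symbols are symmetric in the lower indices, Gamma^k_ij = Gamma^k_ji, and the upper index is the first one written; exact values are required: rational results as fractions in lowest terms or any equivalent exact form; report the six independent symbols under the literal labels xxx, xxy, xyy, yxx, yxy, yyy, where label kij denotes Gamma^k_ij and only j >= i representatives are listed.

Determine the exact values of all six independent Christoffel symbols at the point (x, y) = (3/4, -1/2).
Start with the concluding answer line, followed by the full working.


Answer: Gamma_xxx = 21952/58367, Gamma_xxy = 6225/58367, Gamma_xyy = -509055/466936, Gamma_yxx = -95872/175101, Gamma_yxy = 21908/58367, Gamma_yyy = -12486/58367

E = 107/18, F = 49/12, G = 725/64 at the point
E_x = 0, E_y = 13/3, F_x = -5/2, F_y = -8/3, G_x = 75/8, G_y = -55/4
EG - F^2 = 58367/1152;  g^inv = (1152/58367) * [[725/64, -49/12], [-49/12, 107/18]]
first-kind symbols [ij,l] = (1/2)(d_i g_jl + d_j g_il - d_l g_ij): [xx,x] = E_x/2 = 0, [xx,y] = F_x - E_y/2 = -14/3, [xy,x] = E_y/2 = 13/6, [xy,y] = G_x/2 = 75/16, [yy,x] = F_y - G_x/2 = -353/48, [yy,y] = G_y/2 = -55/8
Gamma^x_ij = (G*[ij,x] - F*[ij,y])/(EG - F^2), Gamma^y_ij = (E*[ij,y] - F*[ij,x])/(EG - F^2)


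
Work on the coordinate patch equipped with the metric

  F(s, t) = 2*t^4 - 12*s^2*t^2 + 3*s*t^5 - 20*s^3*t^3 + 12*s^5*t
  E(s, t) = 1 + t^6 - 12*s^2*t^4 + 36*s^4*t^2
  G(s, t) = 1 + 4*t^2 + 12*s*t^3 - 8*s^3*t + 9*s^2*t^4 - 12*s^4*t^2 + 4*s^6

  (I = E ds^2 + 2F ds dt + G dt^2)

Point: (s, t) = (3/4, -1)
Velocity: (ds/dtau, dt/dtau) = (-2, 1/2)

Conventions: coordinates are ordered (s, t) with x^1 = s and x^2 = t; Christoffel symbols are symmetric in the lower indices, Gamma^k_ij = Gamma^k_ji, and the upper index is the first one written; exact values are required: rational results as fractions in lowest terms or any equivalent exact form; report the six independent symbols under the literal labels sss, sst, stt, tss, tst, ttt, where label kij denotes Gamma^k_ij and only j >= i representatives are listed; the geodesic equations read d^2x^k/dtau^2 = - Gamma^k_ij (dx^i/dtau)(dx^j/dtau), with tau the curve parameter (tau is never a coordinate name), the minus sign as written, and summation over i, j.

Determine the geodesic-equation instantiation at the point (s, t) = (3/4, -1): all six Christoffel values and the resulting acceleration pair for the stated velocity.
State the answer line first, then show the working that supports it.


Answer: Gamma_sss = 7296/2387, Gamma_sst = -304/2387, Gamma_stt = -6080/7161, Gamma_tss = -1824/2387, Gamma_tst = 76/2387, Gamma_ttt = 1520/7161; accelerations (d^2s/dtau^2, d^2t/dtau^2) = (-87856/7161, 21964/7161)

E = 425/64, F = -361/256, G = 1385/1024 at the point
E_s = 171/4, E_t = -57/32, F_s = -399/64, F_t = -1463/256, G_s = 57/128, G_t = 95/32
EG - F^2 = 7161/1024;  g^inv = (1024/7161) * [[1385/1024, 361/256], [361/256, 425/64]]
first-kind symbols [ij,l] = (1/2)(d_i g_jl + d_j g_il - d_l g_ij): [ss,s] = E_s/2 = 171/8, [ss,t] = F_s - E_t/2 = -171/32, [st,s] = E_t/2 = -57/64, [st,t] = G_s/2 = 57/256, [tt,s] = F_t - G_s/2 = -95/16, [tt,t] = G_t/2 = 95/64
Gamma^s_ij = (G*[ij,s] - F*[ij,t])/(EG - F^2), Gamma^t_ij = (E*[ij,t] - F*[ij,s])/(EG - F^2)
Gamma_sss = 7296/2387, Gamma_sst = -304/2387, Gamma_stt = -6080/7161, Gamma_tss = -1824/2387, Gamma_tst = 76/2387, Gamma_ttt = 1520/7161
d^2s/dtau^2 = -(Gamma_sss*(-2)^2 + 2*Gamma_sst*(-2)*(1/2) + Gamma_stt*(1/2)^2) = -87856/7161
d^2t/dtau^2 = -(Gamma_tss*(-2)^2 + 2*Gamma_tst*(-2)*(1/2) + Gamma_ttt*(1/2)^2) = 21964/7161


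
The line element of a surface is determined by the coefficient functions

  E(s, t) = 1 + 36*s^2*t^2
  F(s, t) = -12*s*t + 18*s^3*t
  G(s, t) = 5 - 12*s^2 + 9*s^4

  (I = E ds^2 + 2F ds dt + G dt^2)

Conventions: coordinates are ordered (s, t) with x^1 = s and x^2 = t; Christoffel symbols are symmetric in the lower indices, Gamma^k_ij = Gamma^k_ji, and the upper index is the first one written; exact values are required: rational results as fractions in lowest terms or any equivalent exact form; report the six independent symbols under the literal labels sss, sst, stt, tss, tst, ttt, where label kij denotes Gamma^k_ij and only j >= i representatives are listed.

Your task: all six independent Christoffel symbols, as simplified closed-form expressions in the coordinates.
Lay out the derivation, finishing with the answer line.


E = 1 + 36*s^2*t^2; F = -12*s*t + 18*s^3*t; G = 5 - 12*s^2 + 9*s^4
Gamma^k_ij = (1/2) g^{kl} (d_i g_jl + d_j g_il - d_l g_ij), with g^inv = (1/(EG-F^2)) [[G, -F], [-F, E]]
first partials: E_s = 72*s*t^2, E_t = 72*s^2*t, F_s = -12*t + 54*s^2*t, F_t = -12*s + 18*s^3, G_s = -24*s + 36*s^3, G_t = 0
D = EG - F^2 = 5 - 12*s^2 + 36*s^2*t^2 + 9*s^4
expanded: Gamma^s_ss = (G E_s - 2F F_s + F E_t)/(2D), Gamma^s_st = (G E_t - F G_s)/(2D), Gamma^s_tt = (2G F_t - G G_s - F G_t)/(2D), Gamma^t_ss = (2E F_s - E E_t - F E_s)/(2D), Gamma^t_st = (E G_s - F E_t)/(2D), Gamma^t_tt = (E G_t - 2F F_t + F G_s)/(2D); substitute and cancel common factors

Answer: Gamma_sss = 36*s*t^2/(9*s^4 + 36*s^2*t^2 - 12*s^2 + 5), Gamma_sst = 36*s^2*t/(9*s^4 + 36*s^2*t^2 - 12*s^2 + 5), Gamma_stt = 0, Gamma_tss = (18*s^2*t - 12*t)/(9*s^4 + 36*s^2*t^2 - 12*s^2 + 5), Gamma_tst = (18*s^3 - 12*s)/(9*s^4 + 36*s^2*t^2 - 12*s^2 + 5), Gamma_ttt = 0


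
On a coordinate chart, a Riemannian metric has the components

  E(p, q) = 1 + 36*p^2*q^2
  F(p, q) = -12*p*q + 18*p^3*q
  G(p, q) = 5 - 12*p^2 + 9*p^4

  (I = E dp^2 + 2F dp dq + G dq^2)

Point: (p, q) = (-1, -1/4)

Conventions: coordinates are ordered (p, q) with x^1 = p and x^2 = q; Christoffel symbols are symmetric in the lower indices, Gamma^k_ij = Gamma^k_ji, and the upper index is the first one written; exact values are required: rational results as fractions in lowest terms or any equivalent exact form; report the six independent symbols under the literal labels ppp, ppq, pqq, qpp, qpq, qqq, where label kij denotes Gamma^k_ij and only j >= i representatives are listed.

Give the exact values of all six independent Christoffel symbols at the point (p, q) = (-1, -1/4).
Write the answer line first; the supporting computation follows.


Answer: Gamma_ppp = -9/17, Gamma_ppq = -36/17, Gamma_pqq = 0, Gamma_qpp = -6/17, Gamma_qpq = -24/17, Gamma_qqq = 0

E = 13/4, F = 3/2, G = 2 at the point
E_p = -9/2, E_q = -18, F_p = -21/2, F_q = -6, G_p = -12, G_q = 0
EG - F^2 = 17/4;  g^inv = (4/17) * [[2, -3/2], [-3/2, 13/4]]
first-kind symbols [ij,l] = (1/2)(d_i g_jl + d_j g_il - d_l g_ij): [pp,p] = E_p/2 = -9/4, [pp,q] = F_p - E_q/2 = -3/2, [pq,p] = E_q/2 = -9, [pq,q] = G_p/2 = -6, [qq,p] = F_q - G_p/2 = 0, [qq,q] = G_q/2 = 0
Gamma^p_ij = (G*[ij,p] - F*[ij,q])/(EG - F^2), Gamma^q_ij = (E*[ij,q] - F*[ij,p])/(EG - F^2)


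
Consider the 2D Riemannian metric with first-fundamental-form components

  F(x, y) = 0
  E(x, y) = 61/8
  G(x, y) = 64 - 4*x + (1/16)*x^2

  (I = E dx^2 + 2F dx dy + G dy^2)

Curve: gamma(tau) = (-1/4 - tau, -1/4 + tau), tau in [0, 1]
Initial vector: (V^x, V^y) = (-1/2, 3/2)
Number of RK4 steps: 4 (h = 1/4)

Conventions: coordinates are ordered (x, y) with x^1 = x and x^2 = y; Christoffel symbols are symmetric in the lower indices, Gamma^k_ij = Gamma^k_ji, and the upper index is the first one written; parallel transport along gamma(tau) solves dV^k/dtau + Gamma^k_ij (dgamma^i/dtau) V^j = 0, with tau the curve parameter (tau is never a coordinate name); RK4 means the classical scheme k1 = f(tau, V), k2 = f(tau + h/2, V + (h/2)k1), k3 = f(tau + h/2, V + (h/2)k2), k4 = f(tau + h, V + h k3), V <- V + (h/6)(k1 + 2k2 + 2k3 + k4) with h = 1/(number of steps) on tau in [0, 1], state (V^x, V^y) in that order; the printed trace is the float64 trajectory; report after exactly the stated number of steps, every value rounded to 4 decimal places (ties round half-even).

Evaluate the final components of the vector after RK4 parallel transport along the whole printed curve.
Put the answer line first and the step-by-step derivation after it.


Answer: V^x = -0.8939, V^y = 1.4339

gamma'(tau) = (-1, 1); f(tau, V)^k = -Gamma^k_ij(gamma(tau)) gamma'^i(tau) V^j; h = 1/4; intermediate values shown to 6 dp
curve data and Christoffel symbols at the stage parameters:
  tau = 0.000000: gamma = (-0.250000, -0.250000), gamma' = (-1.000000, 1.000000); Gamma_xxx = 0.000000, Gamma_xxy = 0.000000, Gamma_xyy = 0.264344, Gamma_yxx = 0.000000, Gamma_yxy = -0.031008, Gamma_yyy = 0.000000
  tau = 0.125000: gamma = (-0.375000, -0.125000), gamma' = (-1.000000, 1.000000); Gamma_xxx = 0.000000, Gamma_xxy = 0.000000, Gamma_xyy = 0.265369, Gamma_yxx = 0.000000, Gamma_yxy = -0.030888, Gamma_yyy = 0.000000
  tau = 0.250000: gamma = (-0.500000, 0.000000), gamma' = (-1.000000, 1.000000); Gamma_xxx = 0.000000, Gamma_xxy = 0.000000, Gamma_xyy = 0.266393, Gamma_yxx = 0.000000, Gamma_yxy = -0.030769, Gamma_yyy = 0.000000
  tau = 0.375000: gamma = (-0.625000, 0.125000), gamma' = (-1.000000, 1.000000); Gamma_xxx = 0.000000, Gamma_xxy = 0.000000, Gamma_xyy = 0.267418, Gamma_yxx = 0.000000, Gamma_yxy = -0.030651, Gamma_yyy = 0.000000
  tau = 0.500000: gamma = (-0.750000, 0.250000), gamma' = (-1.000000, 1.000000); Gamma_xxx = 0.000000, Gamma_xxy = 0.000000, Gamma_xyy = 0.268443, Gamma_yxx = 0.000000, Gamma_yxy = -0.030534, Gamma_yyy = 0.000000
  tau = 0.625000: gamma = (-0.875000, 0.375000), gamma' = (-1.000000, 1.000000); Gamma_xxx = 0.000000, Gamma_xxy = 0.000000, Gamma_xyy = 0.269467, Gamma_yxx = 0.000000, Gamma_yxy = -0.030418, Gamma_yyy = 0.000000
  tau = 0.750000: gamma = (-1.000000, 0.500000), gamma' = (-1.000000, 1.000000); Gamma_xxx = 0.000000, Gamma_xxy = 0.000000, Gamma_xyy = 0.270492, Gamma_yxx = 0.000000, Gamma_yxy = -0.030303, Gamma_yyy = 0.000000
  tau = 0.875000: gamma = (-1.125000, 0.625000), gamma' = (-1.000000, 1.000000); Gamma_xxx = 0.000000, Gamma_xxy = 0.000000, Gamma_xyy = 0.271516, Gamma_yxx = 0.000000, Gamma_yxy = -0.030189, Gamma_yyy = 0.000000
  tau = 1.000000: gamma = (-1.250000, 0.750000), gamma' = (-1.000000, 1.000000); Gamma_xxx = 0.000000, Gamma_xxy = 0.000000, Gamma_xyy = 0.272541, Gamma_yxx = 0.000000, Gamma_yxy = -0.030075, Gamma_yyy = 0.000000
step 0: V^x = -0.5000, V^y = 1.5000
step 1: k1 = (-0.396516, -0.062016), k2 = (-0.395996, -0.063068), k3 = (-0.395961, -0.063062), k4 = (-0.395390, -0.064099); V <- V + (h/6)(k1 + 2k2 + 2k3 + k4): V^x = -0.5990, V^y = 1.4842
step 2: k1 = (-0.395390, -0.064099), k2 = (-0.394768, -0.065123), k3 = (-0.394734, -0.065117), k4 = (-0.394062, -0.066126); V <- V + (h/6)(k1 + 2k2 + 2k3 + k4): V^x = -0.6977, V^y = 1.4680
step 3: k1 = (-0.394062, -0.066126), k2 = (-0.393338, -0.067122), k3 = (-0.393305, -0.067115), k4 = (-0.392531, -0.068096); V <- V + (h/6)(k1 + 2k2 + 2k3 + k4): V^x = -0.7960, V^y = 1.4512
step 4: k1 = (-0.392531, -0.068096), k2 = (-0.391707, -0.069064), k3 = (-0.391674, -0.069057), k4 = (-0.390800, -0.070010); V <- V + (h/6)(k1 + 2k2 + 2k3 + k4): V^x = -0.8939, V^y = 1.4339


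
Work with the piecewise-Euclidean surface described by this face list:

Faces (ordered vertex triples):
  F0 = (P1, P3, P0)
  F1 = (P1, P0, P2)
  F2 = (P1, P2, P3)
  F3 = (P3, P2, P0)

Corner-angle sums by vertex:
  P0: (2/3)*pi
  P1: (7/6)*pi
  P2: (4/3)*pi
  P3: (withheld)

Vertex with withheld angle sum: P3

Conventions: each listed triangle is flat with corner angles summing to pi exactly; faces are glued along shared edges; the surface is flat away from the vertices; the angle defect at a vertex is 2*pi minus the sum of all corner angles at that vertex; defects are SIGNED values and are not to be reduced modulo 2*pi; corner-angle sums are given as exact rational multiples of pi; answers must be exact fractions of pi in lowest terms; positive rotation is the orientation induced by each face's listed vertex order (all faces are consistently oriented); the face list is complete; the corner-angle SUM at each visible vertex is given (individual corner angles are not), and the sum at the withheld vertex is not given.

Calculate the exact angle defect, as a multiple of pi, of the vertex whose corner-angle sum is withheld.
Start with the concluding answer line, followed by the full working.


Answer: defect(P3) = (7/6)*pi

V = 4, E = 6, F = 4; chi = V - E + F = 2
Gauss-Bonnet: total defect = 2*pi*chi = 4*pi; visible defects sum to (17/6)*pi


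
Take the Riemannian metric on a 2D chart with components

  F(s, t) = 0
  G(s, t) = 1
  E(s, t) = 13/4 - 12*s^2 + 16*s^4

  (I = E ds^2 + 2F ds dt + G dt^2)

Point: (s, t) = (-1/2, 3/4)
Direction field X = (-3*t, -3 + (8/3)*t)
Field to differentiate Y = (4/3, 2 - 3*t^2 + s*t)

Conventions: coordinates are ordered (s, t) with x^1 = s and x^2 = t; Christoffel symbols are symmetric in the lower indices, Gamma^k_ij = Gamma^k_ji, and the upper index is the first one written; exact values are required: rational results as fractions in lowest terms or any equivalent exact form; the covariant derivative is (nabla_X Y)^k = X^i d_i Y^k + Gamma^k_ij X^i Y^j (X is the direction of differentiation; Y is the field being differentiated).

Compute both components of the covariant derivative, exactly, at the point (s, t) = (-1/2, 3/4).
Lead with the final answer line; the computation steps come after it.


Answer: (nabla_X Y)^s = -24/5, (nabla_X Y)^t = 53/16

E = 5/4, F = 0, G = 1 at the point
E_s = 4, E_t = 0, F_s = 0, F_t = 0, G_s = 0, G_t = 0
EG - F^2 = 5/4;  g^inv = (4/5) * [[1, 0], [0, 5/4]]
first-kind symbols [ij,l] = (1/2)(d_i g_jl + d_j g_il - d_l g_ij): [ss,s] = E_s/2 = 2, [ss,t] = F_s - E_t/2 = 0, [st,s] = E_t/2 = 0, [st,t] = G_s/2 = 0, [tt,s] = F_t - G_s/2 = 0, [tt,t] = G_t/2 = 0
Gamma^s_ij = (G*[ij,s] - F*[ij,t])/(EG - F^2), Gamma^t_ij = (E*[ij,t] - F*[ij,s])/(EG - F^2)
Gamma_sss = 8/5, Gamma_sst = 0, Gamma_stt = 0, Gamma_tss = 0, Gamma_tst = 0, Gamma_ttt = 0
X = (-9/4, -1), Y = (4/3, -1/16) at the point


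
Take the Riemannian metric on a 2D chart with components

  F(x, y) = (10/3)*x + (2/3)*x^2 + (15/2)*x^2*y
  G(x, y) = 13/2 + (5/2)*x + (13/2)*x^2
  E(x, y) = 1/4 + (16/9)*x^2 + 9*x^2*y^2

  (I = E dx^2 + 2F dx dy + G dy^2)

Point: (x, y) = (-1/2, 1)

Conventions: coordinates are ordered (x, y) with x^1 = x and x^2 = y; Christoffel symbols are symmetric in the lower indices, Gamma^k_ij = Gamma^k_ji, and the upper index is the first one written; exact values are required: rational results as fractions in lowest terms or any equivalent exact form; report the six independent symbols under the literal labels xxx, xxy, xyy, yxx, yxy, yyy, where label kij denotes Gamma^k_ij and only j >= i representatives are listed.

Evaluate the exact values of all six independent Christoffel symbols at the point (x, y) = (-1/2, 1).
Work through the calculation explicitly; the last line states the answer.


E = 53/18, F = 3/8, G = 55/8 at the point
E_x = -97/9, E_y = 9/2, F_x = -29/6, F_y = 15/8, G_x = -4, G_y = 0
EG - F^2 = 11579/576;  g^inv = (576/11579) * [[55/8, -3/8], [-3/8, 53/18]]
first-kind symbols [ij,l] = (1/2)(d_i g_jl + d_j g_il - d_l g_ij): [xx,x] = E_x/2 = -97/18, [xx,y] = F_x - E_y/2 = -85/12, [xy,x] = E_y/2 = 9/4, [xy,y] = G_x/2 = -2, [yy,x] = F_y - G_x/2 = 31/8, [yy,y] = G_y/2 = 0
Gamma^x_ij = (G*[ij,x] - F*[ij,y])/(EG - F^2), Gamma^y_ij = (E*[ij,y] - F*[ij,x])/(EG - F^2)

Answer: Gamma_xxx = -19810/11579, Gamma_xxy = 9342/11579, Gamma_xyy = 15345/11579, Gamma_yxx = -32548/34737, Gamma_yxy = -3878/11579, Gamma_yyy = -837/11579


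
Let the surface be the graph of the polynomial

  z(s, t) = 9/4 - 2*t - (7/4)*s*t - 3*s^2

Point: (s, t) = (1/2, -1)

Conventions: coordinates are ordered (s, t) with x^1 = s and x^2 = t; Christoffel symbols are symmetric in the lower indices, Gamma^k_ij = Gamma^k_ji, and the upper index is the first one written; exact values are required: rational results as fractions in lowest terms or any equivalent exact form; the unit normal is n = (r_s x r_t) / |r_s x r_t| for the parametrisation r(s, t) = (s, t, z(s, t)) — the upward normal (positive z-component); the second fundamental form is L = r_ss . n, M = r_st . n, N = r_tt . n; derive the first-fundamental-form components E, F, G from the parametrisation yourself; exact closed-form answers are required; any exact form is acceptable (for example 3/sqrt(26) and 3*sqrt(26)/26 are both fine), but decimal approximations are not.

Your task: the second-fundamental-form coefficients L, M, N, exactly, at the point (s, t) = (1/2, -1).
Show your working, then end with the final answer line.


z_s = -5/4, z_t = -23/8, z_ss = -6, z_st = -7/4, z_tt = 0
E = 41/16, F = 115/32, G = 593/64; answer radicand W^2 = 693/64
unnormalised second-form numerators: l = -6, m = -7/4, n = 0; L = l/sqrt(693/64), and similarly M = m/sqrt(W^2), N = n/sqrt(W^2)

Answer: L = -16*sqrt(77)/77, M = -2*sqrt(77)/33, N = 0


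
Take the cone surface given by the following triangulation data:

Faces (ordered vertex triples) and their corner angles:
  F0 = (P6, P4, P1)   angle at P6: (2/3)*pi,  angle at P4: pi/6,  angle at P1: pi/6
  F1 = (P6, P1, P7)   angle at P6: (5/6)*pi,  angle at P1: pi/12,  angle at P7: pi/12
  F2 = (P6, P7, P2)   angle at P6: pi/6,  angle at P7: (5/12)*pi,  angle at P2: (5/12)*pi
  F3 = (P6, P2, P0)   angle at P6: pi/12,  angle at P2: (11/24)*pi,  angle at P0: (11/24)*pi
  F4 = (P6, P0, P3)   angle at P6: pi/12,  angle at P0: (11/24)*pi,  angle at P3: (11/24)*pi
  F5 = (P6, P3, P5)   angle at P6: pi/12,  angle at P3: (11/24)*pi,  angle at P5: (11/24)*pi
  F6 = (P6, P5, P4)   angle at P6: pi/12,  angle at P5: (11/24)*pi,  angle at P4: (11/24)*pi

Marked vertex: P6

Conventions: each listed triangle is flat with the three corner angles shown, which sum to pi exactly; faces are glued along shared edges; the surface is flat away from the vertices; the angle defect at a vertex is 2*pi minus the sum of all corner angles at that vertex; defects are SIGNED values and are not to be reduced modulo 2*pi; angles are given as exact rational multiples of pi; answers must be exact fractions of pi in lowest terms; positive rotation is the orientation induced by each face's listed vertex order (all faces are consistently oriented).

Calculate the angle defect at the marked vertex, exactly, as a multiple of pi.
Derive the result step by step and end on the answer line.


Sum of corner angles at P6: 2*pi
defect = 2*pi - 2*pi

Answer: defect(P6) = 0


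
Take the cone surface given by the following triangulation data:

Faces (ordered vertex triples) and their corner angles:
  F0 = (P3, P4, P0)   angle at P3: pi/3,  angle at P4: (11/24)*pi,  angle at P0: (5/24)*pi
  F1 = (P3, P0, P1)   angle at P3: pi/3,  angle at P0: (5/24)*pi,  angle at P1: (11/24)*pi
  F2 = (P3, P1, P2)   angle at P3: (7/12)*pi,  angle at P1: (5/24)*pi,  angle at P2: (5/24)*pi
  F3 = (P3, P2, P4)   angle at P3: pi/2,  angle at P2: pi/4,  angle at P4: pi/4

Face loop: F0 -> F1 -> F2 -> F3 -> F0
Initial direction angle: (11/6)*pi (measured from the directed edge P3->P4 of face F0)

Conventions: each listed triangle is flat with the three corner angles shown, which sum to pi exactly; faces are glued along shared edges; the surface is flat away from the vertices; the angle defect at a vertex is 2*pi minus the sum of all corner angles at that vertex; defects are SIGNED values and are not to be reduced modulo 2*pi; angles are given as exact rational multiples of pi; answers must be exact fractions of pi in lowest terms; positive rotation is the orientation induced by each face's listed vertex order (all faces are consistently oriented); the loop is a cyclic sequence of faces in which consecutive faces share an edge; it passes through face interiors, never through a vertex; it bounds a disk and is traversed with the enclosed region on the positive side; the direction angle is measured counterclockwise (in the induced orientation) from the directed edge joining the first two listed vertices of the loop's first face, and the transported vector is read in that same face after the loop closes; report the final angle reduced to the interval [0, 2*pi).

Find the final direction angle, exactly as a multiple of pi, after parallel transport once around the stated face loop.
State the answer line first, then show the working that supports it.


Answer: final direction angle = pi/12

enclosed vertex P3: corner angles sum to (7/4)*pi, defect = 2*pi - (7/4)*pi = pi/4
summing the enclosed defects onto the initial angle, mod 2*pi in the induced orientation:
final angle = (11/6)*pi + pi/4 = pi/12 (mod 2*pi)


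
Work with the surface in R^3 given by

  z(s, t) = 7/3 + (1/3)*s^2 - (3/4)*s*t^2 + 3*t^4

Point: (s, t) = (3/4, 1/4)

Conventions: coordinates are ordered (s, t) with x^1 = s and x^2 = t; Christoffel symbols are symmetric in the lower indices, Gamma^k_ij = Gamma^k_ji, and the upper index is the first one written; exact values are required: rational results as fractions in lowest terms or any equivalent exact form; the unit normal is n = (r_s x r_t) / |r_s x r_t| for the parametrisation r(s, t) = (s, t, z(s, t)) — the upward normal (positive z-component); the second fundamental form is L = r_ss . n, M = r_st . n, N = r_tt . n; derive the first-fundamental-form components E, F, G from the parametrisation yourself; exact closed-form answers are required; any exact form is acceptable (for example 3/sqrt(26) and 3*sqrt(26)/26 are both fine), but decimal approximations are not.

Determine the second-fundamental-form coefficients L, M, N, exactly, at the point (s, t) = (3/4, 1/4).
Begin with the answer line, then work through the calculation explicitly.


Answer: L = 128*sqrt(4973)/14919, M = -24*sqrt(4973)/4973, N = 72*sqrt(4973)/4973

z_s = 29/64, z_t = -3/32, z_ss = 2/3, z_st = -3/8, z_tt = 9/8
E = 4937/4096, F = -87/2048, G = 1033/1024; answer radicand W^2 = 4973/4096
unnormalised second-form numerators: l = 2/3, m = -3/8, n = 9/8; L = l/sqrt(4973/4096), and similarly M = m/sqrt(W^2), N = n/sqrt(W^2)


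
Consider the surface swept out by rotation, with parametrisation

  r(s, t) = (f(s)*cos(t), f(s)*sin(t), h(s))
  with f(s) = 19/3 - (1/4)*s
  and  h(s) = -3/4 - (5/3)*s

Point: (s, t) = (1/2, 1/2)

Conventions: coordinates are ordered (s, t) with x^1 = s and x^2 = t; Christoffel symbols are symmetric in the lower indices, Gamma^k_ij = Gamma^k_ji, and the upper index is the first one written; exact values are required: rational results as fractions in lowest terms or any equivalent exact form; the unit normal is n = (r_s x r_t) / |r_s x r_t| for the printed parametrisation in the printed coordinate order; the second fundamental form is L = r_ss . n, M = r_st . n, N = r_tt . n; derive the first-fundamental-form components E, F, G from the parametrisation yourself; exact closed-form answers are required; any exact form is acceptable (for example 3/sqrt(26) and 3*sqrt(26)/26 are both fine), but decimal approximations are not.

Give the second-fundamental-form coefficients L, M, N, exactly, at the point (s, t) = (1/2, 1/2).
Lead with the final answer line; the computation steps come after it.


Answer: L = 0, M = 0, N = -745*sqrt(409)/2454

f = 149/24, f' = -1/4, f'' = 0, h' = -5/3, h'' = 0
E = 409/144, F = 0, G = 22201/576; answer radicand W^2 = 409/144
unnormalised second-form numerators: l = 0, m = 0, n = -745/72; L = l/sqrt(409/144), and similarly M = m/sqrt(W^2), N = n/sqrt(W^2)


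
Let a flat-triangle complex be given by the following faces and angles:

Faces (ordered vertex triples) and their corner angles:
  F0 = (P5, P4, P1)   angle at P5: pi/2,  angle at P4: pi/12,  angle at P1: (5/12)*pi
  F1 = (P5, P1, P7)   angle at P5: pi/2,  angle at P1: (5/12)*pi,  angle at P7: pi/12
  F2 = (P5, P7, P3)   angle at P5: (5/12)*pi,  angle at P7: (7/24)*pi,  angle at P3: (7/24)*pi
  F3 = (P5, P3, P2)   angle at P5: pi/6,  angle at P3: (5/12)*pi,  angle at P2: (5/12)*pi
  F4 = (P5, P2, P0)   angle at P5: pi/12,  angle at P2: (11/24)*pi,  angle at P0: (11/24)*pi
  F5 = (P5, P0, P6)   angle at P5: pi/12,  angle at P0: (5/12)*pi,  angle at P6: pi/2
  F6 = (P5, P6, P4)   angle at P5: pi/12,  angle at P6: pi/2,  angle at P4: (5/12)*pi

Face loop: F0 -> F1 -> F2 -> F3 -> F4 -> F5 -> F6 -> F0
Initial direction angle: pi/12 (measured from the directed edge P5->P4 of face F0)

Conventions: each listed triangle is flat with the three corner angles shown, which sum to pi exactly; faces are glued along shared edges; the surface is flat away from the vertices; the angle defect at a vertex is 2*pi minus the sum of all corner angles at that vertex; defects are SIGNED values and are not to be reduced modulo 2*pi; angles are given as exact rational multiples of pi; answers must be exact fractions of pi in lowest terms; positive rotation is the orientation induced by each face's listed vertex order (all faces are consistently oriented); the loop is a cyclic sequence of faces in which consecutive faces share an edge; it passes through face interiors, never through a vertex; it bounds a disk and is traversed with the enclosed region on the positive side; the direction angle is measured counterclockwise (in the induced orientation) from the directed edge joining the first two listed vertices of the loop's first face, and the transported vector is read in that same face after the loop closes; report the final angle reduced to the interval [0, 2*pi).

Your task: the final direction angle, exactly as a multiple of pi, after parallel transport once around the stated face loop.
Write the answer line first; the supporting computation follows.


Answer: final direction angle = pi/4

enclosed vertex P5: corner angles sum to (11/6)*pi, defect = 2*pi - (11/6)*pi = pi/6
adding the enclosed defects to the starting angle (mod 2*pi, induced orientation) gives the holonomy
final angle = pi/12 + pi/6 = pi/4 (mod 2*pi)


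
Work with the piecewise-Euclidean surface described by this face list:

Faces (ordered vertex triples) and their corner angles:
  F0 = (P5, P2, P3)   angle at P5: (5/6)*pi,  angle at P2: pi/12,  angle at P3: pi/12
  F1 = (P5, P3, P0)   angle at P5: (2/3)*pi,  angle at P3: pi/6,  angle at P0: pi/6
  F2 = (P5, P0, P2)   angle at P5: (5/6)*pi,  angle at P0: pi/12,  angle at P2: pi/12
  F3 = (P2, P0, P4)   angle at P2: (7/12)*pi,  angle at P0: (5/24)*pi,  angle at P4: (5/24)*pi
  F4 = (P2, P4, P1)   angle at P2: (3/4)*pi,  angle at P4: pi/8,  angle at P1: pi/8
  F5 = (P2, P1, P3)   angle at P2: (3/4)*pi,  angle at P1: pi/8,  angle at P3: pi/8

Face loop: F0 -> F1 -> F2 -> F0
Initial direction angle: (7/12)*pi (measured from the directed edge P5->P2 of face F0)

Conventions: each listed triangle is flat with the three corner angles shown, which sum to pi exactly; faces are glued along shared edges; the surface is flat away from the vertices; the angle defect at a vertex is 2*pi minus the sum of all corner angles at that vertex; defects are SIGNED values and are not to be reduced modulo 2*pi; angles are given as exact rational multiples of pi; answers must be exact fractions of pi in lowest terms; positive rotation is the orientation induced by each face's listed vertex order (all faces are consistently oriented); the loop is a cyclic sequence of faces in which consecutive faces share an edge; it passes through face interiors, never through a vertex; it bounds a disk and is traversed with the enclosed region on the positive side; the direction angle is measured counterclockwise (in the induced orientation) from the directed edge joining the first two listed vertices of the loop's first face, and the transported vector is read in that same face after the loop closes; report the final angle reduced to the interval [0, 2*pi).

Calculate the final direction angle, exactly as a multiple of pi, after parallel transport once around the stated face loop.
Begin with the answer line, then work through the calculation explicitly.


Answer: final direction angle = pi/4

enclosed vertex P5: corner angles sum to (7/3)*pi, defect = 2*pi - (7/3)*pi = -pi/3
transport around the loop rotates by the sum of enclosed defects; add to the initial angle mod 2*pi
final angle = (7/12)*pi - pi/3 = pi/4 (mod 2*pi)
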